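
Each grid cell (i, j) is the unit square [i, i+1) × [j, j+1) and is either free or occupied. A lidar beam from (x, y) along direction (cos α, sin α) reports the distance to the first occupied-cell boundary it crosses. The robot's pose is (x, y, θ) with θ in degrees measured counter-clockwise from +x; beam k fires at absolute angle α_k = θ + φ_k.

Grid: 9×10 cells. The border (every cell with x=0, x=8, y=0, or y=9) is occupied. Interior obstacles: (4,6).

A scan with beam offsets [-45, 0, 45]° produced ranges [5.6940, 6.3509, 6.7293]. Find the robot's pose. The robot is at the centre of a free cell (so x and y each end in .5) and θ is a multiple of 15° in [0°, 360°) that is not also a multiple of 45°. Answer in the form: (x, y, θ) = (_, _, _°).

The pose lattice has 55·16 = 880 candidates. Test each by forward raycasting.
  (7.5, 1.5, 255°): beam 1 = 1.0000 ≠ 5.6940 ✗
  (2.5, 1.5, 330°): beam 1 = 0.5176 ≠ 5.6940 ✗
  (5.5, 3.5, 120°): beam 2 = 2.8868 ≠ 6.3509 ✗
  (4.5, 8.5, 30°): beam 1 = 3.6235 ≠ 5.6940 ✗
  …
  (2.5, 2.5, 30°): r_1=5.6940, r_2=6.3509, r_3=6.7293 — all match ✓
Unique over the lattice → pose = (2.5, 2.5, 30°).

(x, y, θ) = (2.5, 2.5, 30°)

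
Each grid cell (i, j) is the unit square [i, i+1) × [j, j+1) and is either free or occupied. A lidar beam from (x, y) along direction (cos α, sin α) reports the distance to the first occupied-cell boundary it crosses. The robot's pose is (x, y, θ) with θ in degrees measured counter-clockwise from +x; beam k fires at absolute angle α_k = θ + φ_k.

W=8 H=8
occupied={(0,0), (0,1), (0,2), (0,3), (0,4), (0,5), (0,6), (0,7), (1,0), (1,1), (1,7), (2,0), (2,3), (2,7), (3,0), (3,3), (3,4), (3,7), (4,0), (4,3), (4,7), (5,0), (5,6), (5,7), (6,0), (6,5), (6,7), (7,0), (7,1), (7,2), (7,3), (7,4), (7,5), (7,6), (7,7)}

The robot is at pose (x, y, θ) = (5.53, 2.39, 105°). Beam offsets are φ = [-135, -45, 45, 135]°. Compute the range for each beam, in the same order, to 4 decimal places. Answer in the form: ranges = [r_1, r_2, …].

ranges = [1.6974, 2.9400, 1.2200, 1.6050]

beam 1: φ=-135°, α=330°
  cosα=0.8660 sinα=-0.5000 | (5,2) | tMaxX 0.5427 tMaxY 0.7800 | tΔX 1.1547 tΔY 2.0000
    t=0.5427 [x] (6,2)
    t=0.7800 [y] (6,1)
    t=1.6974 [x] (7,1) — stop
  → r_1 = 1.6974
beam 2: φ=-45°, α=60°
  cosα=0.5000 sinα=0.8660 | (5,2) | tMaxX 0.9400 tMaxY 0.7044 | tΔX 2.0000 tΔY 1.1547
    t=0.7044 [y] (5,3)
    t=0.9400 [x] (6,3)
    t=1.8591 [y] (6,4)
    t=2.9400 [x] (7,4) — stop
  → r_2 = 2.9400
beam 3: φ=45°, α=150°
  cosα=-0.8660 sinα=0.5000 | (5,2) | tMaxX 0.6120 tMaxY 1.2200 | tΔX 1.1547 tΔY 2.0000
    t=0.6120 [x] (4,2)
    t=1.2200 [y] (4,3) — stop
  → r_3 = 1.2200
beam 4: φ=135°, α=240°
  cosα=-0.5000 sinα=-0.8660 | (5,2) | tMaxX 1.0600 tMaxY 0.4503 | tΔX 2.0000 tΔY 1.1547
    t=0.4503 [y] (5,1)
    t=1.0600 [x] (4,1)
    t=1.6050 [y] (4,0) — stop
  → r_4 = 1.6050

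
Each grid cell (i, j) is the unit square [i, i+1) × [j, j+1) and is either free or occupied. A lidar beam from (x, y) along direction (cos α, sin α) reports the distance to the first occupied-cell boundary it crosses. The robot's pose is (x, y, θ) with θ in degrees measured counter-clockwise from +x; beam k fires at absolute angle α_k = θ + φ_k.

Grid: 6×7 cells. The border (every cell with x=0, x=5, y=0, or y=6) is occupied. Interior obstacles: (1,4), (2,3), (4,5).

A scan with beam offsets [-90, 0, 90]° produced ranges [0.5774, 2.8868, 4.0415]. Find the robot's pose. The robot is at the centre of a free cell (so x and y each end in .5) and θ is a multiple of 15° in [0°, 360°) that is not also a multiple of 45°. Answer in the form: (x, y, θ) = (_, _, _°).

Candidates: 17 free-cell centres × 16 headings = 272 poses. Raycast each; keep the one whose scan matches to 4 dp.
  (3.5, 3.5, 105°): beam 1 = 1.5529 ≠ 0.5774 ✗
  (4.5, 4.5, 195°): beam 1 = 0.5176 ≠ 0.5774 ✗
  (3.5, 4.5, 210°): beam 1 = 1.7321 ≠ 0.5774 ✗
  (1.5, 5.5, 60°): beam 1 = 4.0415 ≠ 0.5774 ✗
  (1.5, 1.5, 120°): beam 1 = 4.0415 ≠ 0.5774 ✗
  …
  (4.5, 3.5, 120°): r_1=0.5774, r_2=2.8868, r_3=4.0415 — all match ✓
No second candidate reproduces the full scan.

(x, y, θ) = (4.5, 3.5, 120°)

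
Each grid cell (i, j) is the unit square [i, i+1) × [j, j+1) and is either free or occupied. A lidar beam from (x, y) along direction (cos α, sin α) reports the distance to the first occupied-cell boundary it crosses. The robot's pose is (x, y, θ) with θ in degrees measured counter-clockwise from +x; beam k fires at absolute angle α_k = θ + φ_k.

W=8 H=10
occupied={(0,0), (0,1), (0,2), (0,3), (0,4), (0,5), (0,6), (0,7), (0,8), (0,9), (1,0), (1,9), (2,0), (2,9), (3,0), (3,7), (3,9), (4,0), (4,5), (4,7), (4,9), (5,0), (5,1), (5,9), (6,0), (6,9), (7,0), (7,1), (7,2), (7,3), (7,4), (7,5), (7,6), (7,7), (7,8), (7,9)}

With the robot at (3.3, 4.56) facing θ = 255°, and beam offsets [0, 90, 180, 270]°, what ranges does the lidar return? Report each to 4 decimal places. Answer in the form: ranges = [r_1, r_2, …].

beam 1: φ=0°, α=255°
  d=(-0.2588,-0.9659)  start (3,4)  tX=1.1591 tY=0.5798  stride 1/|dx|=3.8637 1/|dy|=1.0353
    cross y-line → (3,3), t=0.5798
    cross x-line → (2,3), t=1.1591
    cross y-line → (2,2), t=1.6150
    cross y-line → (2,1), t=2.6503
    cross y-line → (2,0), t=3.6856 (wall)
  → r_1 = 3.6856
beam 2: φ=90°, α=345°
  d=(0.9659,-0.2588)  start (3,4)  tX=0.7247 tY=2.1637  stride 1/|dx|=1.0353 1/|dy|=3.8637
    cross x-line → (4,4), t=0.7247
    cross x-line → (5,4), t=1.7600
    cross y-line → (5,3), t=2.1637
    cross x-line → (6,3), t=2.7952
    cross x-line → (7,3), t=3.8305 (wall)
  → r_2 = 3.8305
beam 3: φ=180°, α=75°
  d=(0.2588,0.9659)  start (3,4)  tX=2.7046 tY=0.4555  stride 1/|dx|=3.8637 1/|dy|=1.0353
    cross y-line → (3,5), t=0.4555
    cross y-line → (3,6), t=1.4908
    cross y-line → (3,7), t=2.5261 (wall)
  → r_3 = 2.5261
beam 4: φ=270°, α=165°
  d=(-0.9659,0.2588)  start (3,4)  tX=0.3106 tY=1.7000  stride 1/|dx|=1.0353 1/|dy|=3.8637
    cross x-line → (2,4), t=0.3106
    cross x-line → (1,4), t=1.3459
    cross y-line → (1,5), t=1.7000
    cross x-line → (0,5), t=2.3811 (wall)
  → r_4 = 2.3811

ranges = [3.6856, 3.8305, 2.5261, 2.3811]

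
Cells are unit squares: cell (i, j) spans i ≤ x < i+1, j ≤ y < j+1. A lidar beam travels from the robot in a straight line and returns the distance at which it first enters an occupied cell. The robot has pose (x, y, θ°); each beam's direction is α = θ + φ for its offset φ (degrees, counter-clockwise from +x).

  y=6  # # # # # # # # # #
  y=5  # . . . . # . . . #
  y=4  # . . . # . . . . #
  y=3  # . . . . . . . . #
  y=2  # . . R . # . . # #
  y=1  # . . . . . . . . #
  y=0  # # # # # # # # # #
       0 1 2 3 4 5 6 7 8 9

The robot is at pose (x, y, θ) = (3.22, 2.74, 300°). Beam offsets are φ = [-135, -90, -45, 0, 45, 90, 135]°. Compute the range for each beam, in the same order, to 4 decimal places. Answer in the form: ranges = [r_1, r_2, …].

beam 1: φ=-135°, α=165°
  d=(-0.9659,0.2588)  start (3,2)  tX=0.2278 tY=1.0046  stride 1/|dx|=1.0353 1/|dy|=3.8637
    cross x-line → (2,2), t=0.2278
    cross y-line → (2,3), t=1.0046
    cross x-line → (1,3), t=1.2630
    cross x-line → (0,3), t=2.2983 (wall)
  → r_1 = 2.2983
beam 2: φ=-90°, α=210°
  d=(-0.8660,-0.5000)  start (3,2)  tX=0.2540 tY=1.4800  stride 1/|dx|=1.1547 1/|dy|=2.0000
    cross x-line → (2,2), t=0.2540
    cross x-line → (1,2), t=1.4087
    cross y-line → (1,1), t=1.4800
    cross x-line → (0,1), t=2.5634 (wall)
  → r_2 = 2.5634
beam 3: φ=-45°, α=255°
  d=(-0.2588,-0.9659)  start (3,2)  tX=0.8500 tY=0.7661  stride 1/|dx|=3.8637 1/|dy|=1.0353
    cross y-line → (3,1), t=0.7661
    cross x-line → (2,1), t=0.8500
    cross y-line → (2,0), t=1.8014 (wall)
  → r_3 = 1.8014
beam 4: φ=0°, α=300°
  d=(0.5000,-0.8660)  start (3,2)  tX=1.5600 tY=0.8545  stride 1/|dx|=2.0000 1/|dy|=1.1547
    cross y-line → (3,1), t=0.8545
    cross x-line → (4,1), t=1.5600
    cross y-line → (4,0), t=2.0092 (wall)
  → r_4 = 2.0092
beam 5: φ=45°, α=345°
  d=(0.9659,-0.2588)  start (3,2)  tX=0.8075 tY=2.8591  stride 1/|dx|=1.0353 1/|dy|=3.8637
    cross x-line → (4,2), t=0.8075
    cross x-line → (5,2), t=1.8428 (wall)
  → r_5 = 1.8428
beam 6: φ=90°, α=30°
  d=(0.8660,0.5000)  start (3,2)  tX=0.9007 tY=0.5200  stride 1/|dx|=1.1547 1/|dy|=2.0000
    cross y-line → (3,3), t=0.5200
    cross x-line → (4,3), t=0.9007
    cross x-line → (5,3), t=2.0554
    cross y-line → (5,4), t=2.5200
    cross x-line → (6,4), t=3.2101
    cross x-line → (7,4), t=4.3648
    cross y-line → (7,5), t=4.5200
    cross x-line → (8,5), t=5.5195
    cross y-line → (8,6), t=6.5200 (wall)
  → r_6 = 6.5200
beam 7: φ=135°, α=75°
  d=(0.2588,0.9659)  start (3,2)  tX=3.0137 tY=0.2692  stride 1/|dx|=3.8637 1/|dy|=1.0353
    cross y-line → (3,3), t=0.2692
    cross y-line → (3,4), t=1.3044
    cross y-line → (3,5), t=2.3397
    cross x-line → (4,5), t=3.0137
    cross y-line → (4,6), t=3.3750 (wall)
  → r_7 = 3.3750

ranges = [2.2983, 2.5634, 1.8014, 2.0092, 1.8428, 6.5200, 3.3750]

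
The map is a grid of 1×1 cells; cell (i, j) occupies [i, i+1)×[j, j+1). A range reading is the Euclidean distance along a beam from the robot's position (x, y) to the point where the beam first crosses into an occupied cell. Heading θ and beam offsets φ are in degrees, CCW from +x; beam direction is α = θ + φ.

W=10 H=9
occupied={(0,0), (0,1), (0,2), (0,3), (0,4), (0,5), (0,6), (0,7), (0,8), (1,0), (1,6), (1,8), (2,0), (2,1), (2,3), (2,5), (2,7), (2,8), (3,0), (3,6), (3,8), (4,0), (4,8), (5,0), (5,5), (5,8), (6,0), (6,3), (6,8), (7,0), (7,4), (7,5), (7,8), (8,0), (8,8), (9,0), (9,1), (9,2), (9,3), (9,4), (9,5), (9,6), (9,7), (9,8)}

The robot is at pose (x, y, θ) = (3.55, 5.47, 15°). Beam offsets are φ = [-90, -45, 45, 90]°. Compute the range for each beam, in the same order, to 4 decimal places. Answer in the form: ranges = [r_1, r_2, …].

ranges = [4.6277, 2.9400, 0.6120, 0.5487]

beam 1: φ=-90°, α=285°
  direction (0.2588, -0.9659); cell (3,5); t to first gridline: x 1.7387, y 0.4866 (then +3.8637 / +1.0353)
    (3,4) via y @ 0.4866
    (3,3) via y @ 1.5219
    (4,3) via x @ 1.7387
    (4,2) via y @ 2.5571
    (4,1) via y @ 3.5924
    (4,0) via y @ 4.6277  # hit
  → r_1 = 4.6277
beam 2: φ=-45°, α=330°
  direction (0.8660, -0.5000); cell (3,5); t to first gridline: x 0.5196, y 0.9400 (then +1.1547 / +2.0000)
    (4,5) via x @ 0.5196
    (4,4) via y @ 0.9400
    (5,4) via x @ 1.6743
    (6,4) via x @ 2.8290
    (6,3) via y @ 2.9400  # hit
  → r_2 = 2.9400
beam 3: φ=45°, α=60°
  direction (0.5000, 0.8660); cell (3,5); t to first gridline: x 0.9000, y 0.6120 (then +2.0000 / +1.1547)
    (3,6) via y @ 0.6120  # hit
  → r_3 = 0.6120
beam 4: φ=90°, α=105°
  direction (-0.2588, 0.9659); cell (3,5); t to first gridline: x 2.1250, y 0.5487 (then +3.8637 / +1.0353)
    (3,6) via y @ 0.5487  # hit
  → r_4 = 0.5487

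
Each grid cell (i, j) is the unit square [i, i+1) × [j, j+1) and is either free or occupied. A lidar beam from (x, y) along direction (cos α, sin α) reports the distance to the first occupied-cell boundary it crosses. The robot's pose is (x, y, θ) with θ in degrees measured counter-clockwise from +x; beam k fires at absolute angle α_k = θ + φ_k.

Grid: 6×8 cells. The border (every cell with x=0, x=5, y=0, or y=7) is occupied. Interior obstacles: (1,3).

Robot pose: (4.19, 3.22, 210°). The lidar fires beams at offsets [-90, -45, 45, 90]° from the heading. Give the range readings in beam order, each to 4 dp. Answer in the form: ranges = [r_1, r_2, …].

ranges = [4.3648, 2.2673, 2.2983, 1.6200]

beam 1: φ=-90°, α=120°
  cosα=-0.5000 sinα=0.8660 | (4,3) | tMaxX 0.3800 tMaxY 0.9007 | tΔX 2.0000 tΔY 1.1547
    t=0.3800 [x] (3,3)
    t=0.9007 [y] (3,4)
    t=2.0554 [y] (3,5)
    t=2.3800 [x] (2,5)
    t=3.2101 [y] (2,6)
    t=4.3648 [y] (2,7) — stop
  → r_1 = 4.3648
beam 2: φ=-45°, α=165°
  cosα=-0.9659 sinα=0.2588 | (4,3) | tMaxX 0.1967 tMaxY 3.0137 | tΔX 1.0353 tΔY 3.8637
    t=0.1967 [x] (3,3)
    t=1.2320 [x] (2,3)
    t=2.2673 [x] (1,3) — stop
  → r_2 = 2.2673
beam 3: φ=45°, α=255°
  cosα=-0.2588 sinα=-0.9659 | (4,3) | tMaxX 0.7341 tMaxY 0.2278 | tΔX 3.8637 tΔY 1.0353
    t=0.2278 [y] (4,2)
    t=0.7341 [x] (3,2)
    t=1.2630 [y] (3,1)
    t=2.2983 [y] (3,0) — stop
  → r_3 = 2.2983
beam 4: φ=90°, α=300°
  cosα=0.5000 sinα=-0.8660 | (4,3) | tMaxX 1.6200 tMaxY 0.2540 | tΔX 2.0000 tΔY 1.1547
    t=0.2540 [y] (4,2)
    t=1.4087 [y] (4,1)
    t=1.6200 [x] (5,1) — stop
  → r_4 = 1.6200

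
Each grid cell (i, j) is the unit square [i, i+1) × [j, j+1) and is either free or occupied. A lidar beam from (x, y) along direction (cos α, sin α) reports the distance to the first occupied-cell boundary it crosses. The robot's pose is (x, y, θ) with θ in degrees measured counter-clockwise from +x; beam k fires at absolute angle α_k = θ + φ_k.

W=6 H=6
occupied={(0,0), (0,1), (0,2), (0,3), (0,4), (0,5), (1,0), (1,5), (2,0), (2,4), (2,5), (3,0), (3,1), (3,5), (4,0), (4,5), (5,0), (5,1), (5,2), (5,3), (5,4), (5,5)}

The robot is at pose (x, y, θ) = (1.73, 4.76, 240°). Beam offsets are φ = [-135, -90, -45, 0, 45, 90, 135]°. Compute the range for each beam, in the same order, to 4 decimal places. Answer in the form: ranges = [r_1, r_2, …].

ranges = [0.2485, 0.4800, 0.7558, 1.4600, 3.8926, 0.3118, 0.2795]

beam 1: φ=-135°, α=105°
  direction (-0.2588, 0.9659); cell (1,4); t to first gridline: x 2.8205, y 0.2485 (then +3.8637 / +1.0353)
    (1,5) via y @ 0.2485  # hit
  → r_1 = 0.2485
beam 2: φ=-90°, α=150°
  direction (-0.8660, 0.5000); cell (1,4); t to first gridline: x 0.8429, y 0.4800 (then +1.1547 / +2.0000)
    (1,5) via y @ 0.4800  # hit
  → r_2 = 0.4800
beam 3: φ=-45°, α=195°
  direction (-0.9659, -0.2588); cell (1,4); t to first gridline: x 0.7558, y 2.9364 (then +1.0353 / +3.8637)
    (0,4) via x @ 0.7558  # hit
  → r_3 = 0.7558
beam 4: φ=0°, α=240°
  direction (-0.5000, -0.8660); cell (1,4); t to first gridline: x 1.4600, y 0.8776 (then +2.0000 / +1.1547)
    (1,3) via y @ 0.8776
    (0,3) via x @ 1.4600  # hit
  → r_4 = 1.4600
beam 5: φ=45°, α=285°
  direction (0.2588, -0.9659); cell (1,4); t to first gridline: x 1.0432, y 0.7868 (then +3.8637 / +1.0353)
    (1,3) via y @ 0.7868
    (2,3) via x @ 1.0432
    (2,2) via y @ 1.8221
    (2,1) via y @ 2.8574
    (2,0) via y @ 3.8926  # hit
  → r_5 = 3.8926
beam 6: φ=90°, α=330°
  direction (0.8660, -0.5000); cell (1,4); t to first gridline: x 0.3118, y 1.5200 (then +1.1547 / +2.0000)
    (2,4) via x @ 0.3118  # hit
  → r_6 = 0.3118
beam 7: φ=135°, α=15°
  direction (0.9659, 0.2588); cell (1,4); t to first gridline: x 0.2795, y 0.9273 (then +1.0353 / +3.8637)
    (2,4) via x @ 0.2795  # hit
  → r_7 = 0.2795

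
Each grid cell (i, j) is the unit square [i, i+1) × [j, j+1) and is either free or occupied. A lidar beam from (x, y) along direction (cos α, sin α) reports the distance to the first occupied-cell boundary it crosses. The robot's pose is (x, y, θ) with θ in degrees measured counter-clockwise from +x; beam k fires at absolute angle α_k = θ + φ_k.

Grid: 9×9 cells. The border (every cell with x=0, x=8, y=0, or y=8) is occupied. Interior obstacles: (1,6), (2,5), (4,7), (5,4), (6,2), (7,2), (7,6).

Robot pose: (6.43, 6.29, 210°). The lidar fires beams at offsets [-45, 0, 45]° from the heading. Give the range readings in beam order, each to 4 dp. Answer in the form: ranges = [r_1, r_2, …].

beam 1: φ=-45°, α=165°
  cosα=-0.9659 sinα=0.2588 | (6,6) | tMaxX 0.4452 tMaxY 2.7432 | tΔX 1.0353 tΔY 3.8637
    t=0.4452 [x] (5,6)
    t=1.4804 [x] (4,6)
    t=2.5157 [x] (3,6)
    t=2.7432 [y] (3,7)
    t=3.5510 [x] (2,7)
    t=4.5863 [x] (1,7)
    t=5.6215 [x] (0,7) — stop
  → r_1 = 5.6215
beam 2: φ=0°, α=210°
  cosα=-0.8660 sinα=-0.5000 | (6,6) | tMaxX 0.4965 tMaxY 0.5800 | tΔX 1.1547 tΔY 2.0000
    t=0.4965 [x] (5,6)
    t=0.5800 [y] (5,5)
    t=1.6512 [x] (4,5)
    t=2.5800 [y] (4,4)
    t=2.8059 [x] (3,4)
    t=3.9606 [x] (2,4)
    t=4.5800 [y] (2,3)
    t=5.1153 [x] (1,3)
    t=6.2700 [x] (0,3) — stop
  → r_2 = 6.2700
beam 3: φ=45°, α=255°
  cosα=-0.2588 sinα=-0.9659 | (6,6) | tMaxX 1.6614 tMaxY 0.3002 | tΔX 3.8637 tΔY 1.0353
    t=0.3002 [y] (6,5)
    t=1.3355 [y] (6,4)
    t=1.6614 [x] (5,4) — stop
  → r_3 = 1.6614

ranges = [5.6215, 6.2700, 1.6614]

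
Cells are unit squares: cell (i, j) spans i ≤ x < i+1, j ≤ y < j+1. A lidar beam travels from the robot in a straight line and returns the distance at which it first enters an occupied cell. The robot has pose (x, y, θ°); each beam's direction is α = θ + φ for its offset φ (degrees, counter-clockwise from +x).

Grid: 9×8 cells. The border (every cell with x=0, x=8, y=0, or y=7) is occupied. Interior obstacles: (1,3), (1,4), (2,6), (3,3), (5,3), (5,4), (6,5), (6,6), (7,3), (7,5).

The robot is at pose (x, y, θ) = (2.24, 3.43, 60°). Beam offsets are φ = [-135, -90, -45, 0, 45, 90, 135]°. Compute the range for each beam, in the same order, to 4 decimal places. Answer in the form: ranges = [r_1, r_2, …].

ranges = [2.5157, 4.8600, 0.7868, 4.1223, 0.9273, 0.2771, 0.2485]

beam 1: φ=-135°, α=285°
  cosα=0.2588 sinα=-0.9659 | (2,3) | tMaxX 2.9364 tMaxY 0.4452 | tΔX 3.8637 tΔY 1.0353
    t=0.4452 [y] (2,2)
    t=1.4804 [y] (2,1)
    t=2.5157 [y] (2,0) — stop
  → r_1 = 2.5157
beam 2: φ=-90°, α=330°
  cosα=0.8660 sinα=-0.5000 | (2,3) | tMaxX 0.8776 tMaxY 0.8600 | tΔX 1.1547 tΔY 2.0000
    t=0.8600 [y] (2,2)
    t=0.8776 [x] (3,2)
    t=2.0323 [x] (4,2)
    t=2.8600 [y] (4,1)
    t=3.1870 [x] (5,1)
    t=4.3417 [x] (6,1)
    t=4.8600 [y] (6,0) — stop
  → r_2 = 4.8600
beam 3: φ=-45°, α=15°
  cosα=0.9659 sinα=0.2588 | (2,3) | tMaxX 0.7868 tMaxY 2.2023 | tΔX 1.0353 tΔY 3.8637
    t=0.7868 [x] (3,3) — stop
  → r_3 = 0.7868
beam 4: φ=0°, α=60°
  cosα=0.5000 sinα=0.8660 | (2,3) | tMaxX 1.5200 tMaxY 0.6582 | tΔX 2.0000 tΔY 1.1547
    t=0.6582 [y] (2,4)
    t=1.5200 [x] (3,4)
    t=1.8129 [y] (3,5)
    t=2.9676 [y] (3,6)
    t=3.5200 [x] (4,6)
    t=4.1223 [y] (4,7) — stop
  → r_4 = 4.1223
beam 5: φ=45°, α=105°
  cosα=-0.2588 sinα=0.9659 | (2,3) | tMaxX 0.9273 tMaxY 0.5901 | tΔX 3.8637 tΔY 1.0353
    t=0.5901 [y] (2,4)
    t=0.9273 [x] (1,4) — stop
  → r_5 = 0.9273
beam 6: φ=90°, α=150°
  cosα=-0.8660 sinα=0.5000 | (2,3) | tMaxX 0.2771 tMaxY 1.1400 | tΔX 1.1547 tΔY 2.0000
    t=0.2771 [x] (1,3) — stop
  → r_6 = 0.2771
beam 7: φ=135°, α=195°
  cosα=-0.9659 sinα=-0.2588 | (2,3) | tMaxX 0.2485 tMaxY 1.6614 | tΔX 1.0353 tΔY 3.8637
    t=0.2485 [x] (1,3) — stop
  → r_7 = 0.2485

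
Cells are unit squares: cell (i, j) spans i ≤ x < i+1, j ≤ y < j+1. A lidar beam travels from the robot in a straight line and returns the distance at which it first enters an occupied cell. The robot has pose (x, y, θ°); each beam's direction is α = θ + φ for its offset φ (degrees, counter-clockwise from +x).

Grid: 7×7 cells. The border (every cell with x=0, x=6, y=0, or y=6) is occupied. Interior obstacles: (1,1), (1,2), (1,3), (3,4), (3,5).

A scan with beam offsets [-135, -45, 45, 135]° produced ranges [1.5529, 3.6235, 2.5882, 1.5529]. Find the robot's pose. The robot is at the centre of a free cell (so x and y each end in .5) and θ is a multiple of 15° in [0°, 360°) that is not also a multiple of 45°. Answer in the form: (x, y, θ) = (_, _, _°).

Enumerate (i+0.5, j+0.5, θ) over the 20 free cells and 16 admissible headings. For each, cast all 4 beams and compare to the given ranges.
  (4.5, 1.5, 195°): beam 1 = 3.0000 ≠ 1.5529 ✗
  (2.5, 4.5, 240°): beam 2 = 1.5529 ≠ 3.6235 ✗
  (2.5, 4.5, 75°): beam 1 = 4.0415 ≠ 1.5529 ✗
  …
  (4.5, 2.5, 120°): r_1=1.5529, r_2=3.6235, r_3=2.5882, r_4=1.5529 — all match ✓
Unique over the lattice → pose = (4.5, 2.5, 120°).

(x, y, θ) = (4.5, 2.5, 120°)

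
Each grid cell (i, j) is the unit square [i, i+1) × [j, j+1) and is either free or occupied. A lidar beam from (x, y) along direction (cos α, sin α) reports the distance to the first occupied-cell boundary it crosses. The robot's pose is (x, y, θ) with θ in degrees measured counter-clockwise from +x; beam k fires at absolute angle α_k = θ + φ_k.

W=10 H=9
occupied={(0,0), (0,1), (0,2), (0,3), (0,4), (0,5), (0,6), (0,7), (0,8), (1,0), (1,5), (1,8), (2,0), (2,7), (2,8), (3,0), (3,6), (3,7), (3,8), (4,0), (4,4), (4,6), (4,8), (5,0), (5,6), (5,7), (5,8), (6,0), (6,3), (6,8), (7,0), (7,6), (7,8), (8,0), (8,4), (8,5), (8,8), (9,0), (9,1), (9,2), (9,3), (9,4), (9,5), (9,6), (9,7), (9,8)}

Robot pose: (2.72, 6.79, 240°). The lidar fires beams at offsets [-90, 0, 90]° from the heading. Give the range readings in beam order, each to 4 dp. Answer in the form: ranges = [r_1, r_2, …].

ranges = [0.4200, 1.4400, 0.3233]

beam 1: φ=-90°, α=150°
  dir = (cos 150°, sin 150°) = (-0.8660, 0.5000); from cell (2,6)
  next x-line at t=0.8314, next y-line at t=0.4200; Δt_x=1.1547, Δt_y=2.0000
    y: enter (2,7) at t=0.4200 ← occupied
  → r_1 = 0.4200
beam 2: φ=0°, α=240°
  dir = (cos 240°, sin 240°) = (-0.5000, -0.8660); from cell (2,6)
  next x-line at t=1.4400, next y-line at t=0.9122; Δt_x=2.0000, Δt_y=1.1547
    y: enter (2,5) at t=0.9122
    x: enter (1,5) at t=1.4400 ← occupied
  → r_2 = 1.4400
beam 3: φ=90°, α=330°
  dir = (cos 330°, sin 330°) = (0.8660, -0.5000); from cell (2,6)
  next x-line at t=0.3233, next y-line at t=1.5800; Δt_x=1.1547, Δt_y=2.0000
    x: enter (3,6) at t=0.3233 ← occupied
  → r_3 = 0.3233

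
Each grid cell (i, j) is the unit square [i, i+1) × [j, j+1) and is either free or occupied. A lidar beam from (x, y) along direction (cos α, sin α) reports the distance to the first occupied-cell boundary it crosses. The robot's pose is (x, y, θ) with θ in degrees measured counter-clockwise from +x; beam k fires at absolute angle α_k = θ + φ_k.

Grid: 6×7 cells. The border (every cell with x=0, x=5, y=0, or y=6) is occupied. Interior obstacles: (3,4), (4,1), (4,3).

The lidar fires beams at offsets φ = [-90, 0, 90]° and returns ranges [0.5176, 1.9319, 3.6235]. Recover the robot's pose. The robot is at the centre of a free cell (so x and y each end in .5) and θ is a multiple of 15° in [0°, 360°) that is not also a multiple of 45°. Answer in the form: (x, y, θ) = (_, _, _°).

Candidates: 17 free-cell centres × 16 headings = 272 poses. Raycast each; keep the one whose scan matches to 4 dp.
  (2.5, 2.5, 345°): beam 1 = 1.5529 ≠ 0.5176 ✗
  (1.5, 3.5, 150°): beam 1 = 2.8868 ≠ 0.5176 ✗
  (1.5, 4.5, 60°): beam 1 = 2.8868 ≠ 0.5176 ✗
  …
  (1.5, 3.5, 255°): r_1=0.5176, r_2=1.9319, r_3=3.6235 — all match ✓
Only this pose fits every beam.

(x, y, θ) = (1.5, 3.5, 255°)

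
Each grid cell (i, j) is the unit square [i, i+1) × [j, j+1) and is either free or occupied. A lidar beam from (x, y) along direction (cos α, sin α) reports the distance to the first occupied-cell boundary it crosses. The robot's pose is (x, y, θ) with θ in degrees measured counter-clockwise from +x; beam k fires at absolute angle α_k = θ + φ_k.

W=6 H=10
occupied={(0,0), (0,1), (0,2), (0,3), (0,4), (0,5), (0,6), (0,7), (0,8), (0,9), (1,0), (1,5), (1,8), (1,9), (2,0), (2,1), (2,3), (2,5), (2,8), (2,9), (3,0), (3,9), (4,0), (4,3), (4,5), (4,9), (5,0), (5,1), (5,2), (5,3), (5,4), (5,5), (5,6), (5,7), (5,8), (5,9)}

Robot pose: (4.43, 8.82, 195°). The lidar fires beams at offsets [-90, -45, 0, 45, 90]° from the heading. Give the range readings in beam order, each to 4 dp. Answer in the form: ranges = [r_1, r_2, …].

ranges = [0.1863, 0.3600, 1.4804, 3.2563, 2.2023]

beam 1: φ=-90°, α=105°
  cosα=-0.2588 sinα=0.9659 | (4,8) | tMaxX 1.6614 tMaxY 0.1863 | tΔX 3.8637 tΔY 1.0353
    t=0.1863 [y] (4,9) — stop
  → r_1 = 0.1863
beam 2: φ=-45°, α=150°
  cosα=-0.8660 sinα=0.5000 | (4,8) | tMaxX 0.4965 tMaxY 0.3600 | tΔX 1.1547 tΔY 2.0000
    t=0.3600 [y] (4,9) — stop
  → r_2 = 0.3600
beam 3: φ=0°, α=195°
  cosα=-0.9659 sinα=-0.2588 | (4,8) | tMaxX 0.4452 tMaxY 3.1682 | tΔX 1.0353 tΔY 3.8637
    t=0.4452 [x] (3,8)
    t=1.4804 [x] (2,8) — stop
  → r_3 = 1.4804
beam 4: φ=45°, α=240°
  cosα=-0.5000 sinα=-0.8660 | (4,8) | tMaxX 0.8600 tMaxY 0.9469 | tΔX 2.0000 tΔY 1.1547
    t=0.8600 [x] (3,8)
    t=0.9469 [y] (3,7)
    t=2.1016 [y] (3,6)
    t=2.8600 [x] (2,6)
    t=3.2563 [y] (2,5) — stop
  → r_4 = 3.2563
beam 5: φ=90°, α=285°
  cosα=0.2588 sinα=-0.9659 | (4,8) | tMaxX 2.2023 tMaxY 0.8489 | tΔX 3.8637 tΔY 1.0353
    t=0.8489 [y] (4,7)
    t=1.8842 [y] (4,6)
    t=2.2023 [x] (5,6) — stop
  → r_5 = 2.2023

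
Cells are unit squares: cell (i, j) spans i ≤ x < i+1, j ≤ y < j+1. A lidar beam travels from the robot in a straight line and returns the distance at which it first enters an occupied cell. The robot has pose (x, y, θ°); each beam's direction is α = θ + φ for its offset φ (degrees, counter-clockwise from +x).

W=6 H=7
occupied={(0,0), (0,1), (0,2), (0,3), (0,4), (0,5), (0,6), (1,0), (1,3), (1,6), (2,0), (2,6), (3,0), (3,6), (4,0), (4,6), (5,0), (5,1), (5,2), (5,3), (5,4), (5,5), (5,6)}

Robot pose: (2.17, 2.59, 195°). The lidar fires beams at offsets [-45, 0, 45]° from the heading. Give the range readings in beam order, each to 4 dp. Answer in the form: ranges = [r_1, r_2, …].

ranges = [0.8200, 1.2113, 1.8360]

beam 1: φ=-45°, α=150°
  d=(-0.8660,0.5000)  start (2,2)  tX=0.1963 tY=0.8200  stride 1/|dx|=1.1547 1/|dy|=2.0000
    cross x-line → (1,2), t=0.1963
    cross y-line → (1,3), t=0.8200 (wall)
  → r_1 = 0.8200
beam 2: φ=0°, α=195°
  d=(-0.9659,-0.2588)  start (2,2)  tX=0.1760 tY=2.2796  stride 1/|dx|=1.0353 1/|dy|=3.8637
    cross x-line → (1,2), t=0.1760
    cross x-line → (0,2), t=1.2113 (wall)
  → r_2 = 1.2113
beam 3: φ=45°, α=240°
  d=(-0.5000,-0.8660)  start (2,2)  tX=0.3400 tY=0.6813  stride 1/|dx|=2.0000 1/|dy|=1.1547
    cross x-line → (1,2), t=0.3400
    cross y-line → (1,1), t=0.6813
    cross y-line → (1,0), t=1.8360 (wall)
  → r_3 = 1.8360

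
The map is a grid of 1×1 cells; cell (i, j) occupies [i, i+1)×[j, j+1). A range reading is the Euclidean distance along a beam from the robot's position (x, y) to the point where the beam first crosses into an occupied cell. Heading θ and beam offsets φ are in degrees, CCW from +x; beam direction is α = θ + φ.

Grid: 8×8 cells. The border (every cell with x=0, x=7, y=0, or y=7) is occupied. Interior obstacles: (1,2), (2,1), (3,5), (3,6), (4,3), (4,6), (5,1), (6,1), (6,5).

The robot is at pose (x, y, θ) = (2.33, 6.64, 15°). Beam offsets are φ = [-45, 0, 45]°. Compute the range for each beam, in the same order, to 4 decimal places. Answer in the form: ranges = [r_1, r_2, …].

beam 1: φ=-45°, α=330°
  dir = (cos 330°, sin 330°) = (0.8660, -0.5000); from cell (2,6)
  next x-line at t=0.7736, next y-line at t=1.2800; Δt_x=1.1547, Δt_y=2.0000
    x: enter (3,6) at t=0.7736 ← occupied
  → r_1 = 0.7736
beam 2: φ=0°, α=15°
  dir = (cos 15°, sin 15°) = (0.9659, 0.2588); from cell (2,6)
  next x-line at t=0.6936, next y-line at t=1.3909; Δt_x=1.0353, Δt_y=3.8637
    x: enter (3,6) at t=0.6936 ← occupied
  → r_2 = 0.6936
beam 3: φ=45°, α=60°
  dir = (cos 60°, sin 60°) = (0.5000, 0.8660); from cell (2,6)
  next x-line at t=1.3400, next y-line at t=0.4157; Δt_x=2.0000, Δt_y=1.1547
    y: enter (2,7) at t=0.4157 ← occupied
  → r_3 = 0.4157

ranges = [0.7736, 0.6936, 0.4157]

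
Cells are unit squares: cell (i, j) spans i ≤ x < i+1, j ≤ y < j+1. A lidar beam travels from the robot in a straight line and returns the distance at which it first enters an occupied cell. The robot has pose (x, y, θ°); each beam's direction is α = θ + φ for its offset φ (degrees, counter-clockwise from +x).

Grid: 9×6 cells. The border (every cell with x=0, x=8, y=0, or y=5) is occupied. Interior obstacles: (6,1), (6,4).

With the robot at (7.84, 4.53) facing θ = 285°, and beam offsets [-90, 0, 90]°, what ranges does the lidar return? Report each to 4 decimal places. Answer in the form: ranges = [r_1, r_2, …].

beam 1: φ=-90°, α=195°
  dir = (cos 195°, sin 195°) = (-0.9659, -0.2588); from cell (7,4)
  next x-line at t=0.8696, next y-line at t=2.0478; Δt_x=1.0353, Δt_y=3.8637
    x: enter (6,4) at t=0.8696 ← occupied
  → r_1 = 0.8696
beam 2: φ=0°, α=285°
  dir = (cos 285°, sin 285°) = (0.2588, -0.9659); from cell (7,4)
  next x-line at t=0.6182, next y-line at t=0.5487; Δt_x=3.8637, Δt_y=1.0353
    y: enter (7,3) at t=0.5487
    x: enter (8,3) at t=0.6182 ← occupied
  → r_2 = 0.6182
beam 3: φ=90°, α=15°
  dir = (cos 15°, sin 15°) = (0.9659, 0.2588); from cell (7,4)
  next x-line at t=0.1656, next y-line at t=1.8159; Δt_x=1.0353, Δt_y=3.8637
    x: enter (8,4) at t=0.1656 ← occupied
  → r_3 = 0.1656

ranges = [0.8696, 0.6182, 0.1656]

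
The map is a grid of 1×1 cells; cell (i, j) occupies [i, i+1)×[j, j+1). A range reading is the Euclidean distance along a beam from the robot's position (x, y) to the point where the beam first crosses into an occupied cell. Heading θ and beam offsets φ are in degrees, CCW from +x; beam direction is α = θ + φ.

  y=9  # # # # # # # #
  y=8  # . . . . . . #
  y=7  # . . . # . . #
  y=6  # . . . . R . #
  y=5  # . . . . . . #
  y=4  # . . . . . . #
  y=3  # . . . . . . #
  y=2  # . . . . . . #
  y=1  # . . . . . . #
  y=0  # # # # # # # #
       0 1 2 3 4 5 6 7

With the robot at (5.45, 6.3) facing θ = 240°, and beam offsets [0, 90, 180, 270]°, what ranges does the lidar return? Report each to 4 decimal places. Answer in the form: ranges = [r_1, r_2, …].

beam 1: φ=0°, α=240°
  direction (-0.5000, -0.8660); cell (5,6); t to first gridline: x 0.9000, y 0.3464 (then +2.0000 / +1.1547)
    (5,5) via y @ 0.3464
    (4,5) via x @ 0.9000
    (4,4) via y @ 1.5011
    (4,3) via y @ 2.6558
    (3,3) via x @ 2.9000
    (3,2) via y @ 3.8105
    (2,2) via x @ 4.9000
    (2,1) via y @ 4.9652
    (2,0) via y @ 6.1199  # hit
  → r_1 = 6.1199
beam 2: φ=90°, α=330°
  direction (0.8660, -0.5000); cell (5,6); t to first gridline: x 0.6351, y 0.6000 (then +1.1547 / +2.0000)
    (5,5) via y @ 0.6000
    (6,5) via x @ 0.6351
    (7,5) via x @ 1.7898  # hit
  → r_2 = 1.7898
beam 3: φ=180°, α=60°
  direction (0.5000, 0.8660); cell (5,6); t to first gridline: x 1.1000, y 0.8083 (then +2.0000 / +1.1547)
    (5,7) via y @ 0.8083
    (6,7) via x @ 1.1000
    (6,8) via y @ 1.9630
    (7,8) via x @ 3.1000  # hit
  → r_3 = 3.1000
beam 4: φ=270°, α=150°
  direction (-0.8660, 0.5000); cell (5,6); t to first gridline: x 0.5196, y 1.4000 (then +1.1547 / +2.0000)
    (4,6) via x @ 0.5196
    (4,7) via y @ 1.4000  # hit
  → r_4 = 1.4000

ranges = [6.1199, 1.7898, 3.1000, 1.4000]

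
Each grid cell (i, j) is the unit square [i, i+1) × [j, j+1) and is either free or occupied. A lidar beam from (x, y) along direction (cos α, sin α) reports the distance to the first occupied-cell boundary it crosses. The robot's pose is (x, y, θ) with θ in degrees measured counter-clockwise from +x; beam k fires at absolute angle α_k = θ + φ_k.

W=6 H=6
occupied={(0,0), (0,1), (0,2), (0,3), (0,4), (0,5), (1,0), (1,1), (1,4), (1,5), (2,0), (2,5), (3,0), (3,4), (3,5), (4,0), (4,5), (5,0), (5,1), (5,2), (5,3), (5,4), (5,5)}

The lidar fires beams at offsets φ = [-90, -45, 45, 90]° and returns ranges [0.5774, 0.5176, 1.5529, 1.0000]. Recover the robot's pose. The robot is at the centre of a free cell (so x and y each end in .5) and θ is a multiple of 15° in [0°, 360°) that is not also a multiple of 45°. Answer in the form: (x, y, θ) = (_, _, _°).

Enumerate (i+0.5, j+0.5, θ) over the 13 free cells and 16 admissible headings. For each, cast all 4 beams and compare to the given ranges.
  (3.5, 1.5, 195°): beam 1 = 3.6235 ≠ 0.5774 ✗
  (3.5, 1.5, 210°): beam 1 = 3.0000 ≠ 0.5774 ✗
  (2.5, 1.5, 150°): beam 1 = 2.8868 ≠ 0.5774 ✗
  (4.5, 1.5, 300°): beam 1 = 1.0000 ≠ 0.5774 ✗
  (2.5, 1.5, 30°): beam 2 = 1.9319 ≠ 0.5176 ✗
  …
  (4.5, 3.5, 60°): r_1=0.5774, r_2=0.5176, r_3=1.5529, r_4=1.0000 — all match ✓
Unique over the lattice → pose = (4.5, 3.5, 60°).

(x, y, θ) = (4.5, 3.5, 60°)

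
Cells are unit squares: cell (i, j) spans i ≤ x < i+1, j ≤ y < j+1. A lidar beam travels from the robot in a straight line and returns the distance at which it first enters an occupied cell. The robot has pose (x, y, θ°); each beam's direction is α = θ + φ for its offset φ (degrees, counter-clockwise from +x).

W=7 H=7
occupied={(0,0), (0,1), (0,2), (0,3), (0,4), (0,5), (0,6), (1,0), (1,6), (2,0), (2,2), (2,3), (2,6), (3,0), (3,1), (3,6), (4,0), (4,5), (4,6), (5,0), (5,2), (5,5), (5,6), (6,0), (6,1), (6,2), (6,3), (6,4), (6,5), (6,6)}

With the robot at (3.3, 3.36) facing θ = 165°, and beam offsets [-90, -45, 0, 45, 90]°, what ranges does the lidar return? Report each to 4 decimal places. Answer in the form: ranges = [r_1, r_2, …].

beam 1: φ=-90°, α=75°
  direction (0.2588, 0.9659); cell (3,3); t to first gridline: x 2.7046, y 0.6626 (then +3.8637 / +1.0353)
    (3,4) via y @ 0.6626
    (3,5) via y @ 1.6979
    (4,5) via x @ 2.7046  # hit
  → r_1 = 2.7046
beam 2: φ=-45°, α=120°
  direction (-0.5000, 0.8660); cell (3,3); t to first gridline: x 0.6000, y 0.7390 (then +2.0000 / +1.1547)
    (2,3) via x @ 0.6000  # hit
  → r_2 = 0.6000
beam 3: φ=0°, α=165°
  direction (-0.9659, 0.2588); cell (3,3); t to first gridline: x 0.3106, y 2.4728 (then +1.0353 / +3.8637)
    (2,3) via x @ 0.3106  # hit
  → r_3 = 0.3106
beam 4: φ=45°, α=210°
  direction (-0.8660, -0.5000); cell (3,3); t to first gridline: x 0.3464, y 0.7200 (then +1.1547 / +2.0000)
    (2,3) via x @ 0.3464  # hit
  → r_4 = 0.3464
beam 5: φ=90°, α=255°
  direction (-0.2588, -0.9659); cell (3,3); t to first gridline: x 1.1591, y 0.3727 (then +3.8637 / +1.0353)
    (3,2) via y @ 0.3727
    (2,2) via x @ 1.1591  # hit
  → r_5 = 1.1591

ranges = [2.7046, 0.6000, 0.3106, 0.3464, 1.1591]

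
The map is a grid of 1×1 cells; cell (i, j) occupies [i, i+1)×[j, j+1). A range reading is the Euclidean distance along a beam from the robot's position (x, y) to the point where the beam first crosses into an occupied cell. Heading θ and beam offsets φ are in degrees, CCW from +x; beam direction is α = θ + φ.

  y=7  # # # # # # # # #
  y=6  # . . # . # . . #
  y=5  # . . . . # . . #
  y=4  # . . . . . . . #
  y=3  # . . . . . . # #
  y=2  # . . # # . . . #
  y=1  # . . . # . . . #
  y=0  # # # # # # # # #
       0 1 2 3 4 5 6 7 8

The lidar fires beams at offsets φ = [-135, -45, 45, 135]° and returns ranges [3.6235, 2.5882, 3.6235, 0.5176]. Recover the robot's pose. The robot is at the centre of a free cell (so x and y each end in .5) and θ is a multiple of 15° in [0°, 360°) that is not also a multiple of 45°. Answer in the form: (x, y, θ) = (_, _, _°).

Enumerate (i+0.5, j+0.5, θ) over the 35 free cells and 16 admissible headings. For each, cast all 4 beams and compare to the given ranges.
  (6.5, 6.5, 30°): beam 1 = 5.6940 ≠ 3.6235 ✗
  (7.5, 1.5, 105°): beam 1 = 0.5774 ≠ 3.6235 ✗
  (1.5, 6.5, 120°): beam 1 = 1.5529 ≠ 3.6235 ✗
  (4.5, 3.5, 30°): beam 1 = 0.5176 ≠ 3.6235 ✗
  …
  (4.5, 3.5, 150°): r_1=3.6235, r_2=2.5882, r_3=3.6235, r_4=0.5176 — all match ✓
Only this pose fits every beam.

(x, y, θ) = (4.5, 3.5, 150°)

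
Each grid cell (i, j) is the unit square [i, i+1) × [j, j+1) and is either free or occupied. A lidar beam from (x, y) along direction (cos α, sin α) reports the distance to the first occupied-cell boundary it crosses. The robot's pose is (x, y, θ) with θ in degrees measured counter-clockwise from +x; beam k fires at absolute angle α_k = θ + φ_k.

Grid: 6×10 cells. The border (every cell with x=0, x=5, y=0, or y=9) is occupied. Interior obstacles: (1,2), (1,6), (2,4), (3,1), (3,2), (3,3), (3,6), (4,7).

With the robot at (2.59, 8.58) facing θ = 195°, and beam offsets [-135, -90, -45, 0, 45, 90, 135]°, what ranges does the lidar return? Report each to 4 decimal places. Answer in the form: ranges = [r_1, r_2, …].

beam 1: φ=-135°, α=60°
  cosα=0.5000 sinα=0.8660 | (2,8) | tMaxX 0.8200 tMaxY 0.4850 | tΔX 2.0000 tΔY 1.1547
    t=0.4850 [y] (2,9) — stop
  → r_1 = 0.4850
beam 2: φ=-90°, α=105°
  cosα=-0.2588 sinα=0.9659 | (2,8) | tMaxX 2.2796 tMaxY 0.4348 | tΔX 3.8637 tΔY 1.0353
    t=0.4348 [y] (2,9) — stop
  → r_2 = 0.4348
beam 3: φ=-45°, α=150°
  cosα=-0.8660 sinα=0.5000 | (2,8) | tMaxX 0.6813 tMaxY 0.8400 | tΔX 1.1547 tΔY 2.0000
    t=0.6813 [x] (1,8)
    t=0.8400 [y] (1,9) — stop
  → r_3 = 0.8400
beam 4: φ=0°, α=195°
  cosα=-0.9659 sinα=-0.2588 | (2,8) | tMaxX 0.6108 tMaxY 2.2409 | tΔX 1.0353 tΔY 3.8637
    t=0.6108 [x] (1,8)
    t=1.6461 [x] (0,8) — stop
  → r_4 = 1.6461
beam 5: φ=45°, α=240°
  cosα=-0.5000 sinα=-0.8660 | (2,8) | tMaxX 1.1800 tMaxY 0.6697 | tΔX 2.0000 tΔY 1.1547
    t=0.6697 [y] (2,7)
    t=1.1800 [x] (1,7)
    t=1.8244 [y] (1,6) — stop
  → r_5 = 1.8244
beam 6: φ=90°, α=285°
  cosα=0.2588 sinα=-0.9659 | (2,8) | tMaxX 1.5841 tMaxY 0.6005 | tΔX 3.8637 tΔY 1.0353
    t=0.6005 [y] (2,7)
    t=1.5841 [x] (3,7)
    t=1.6357 [y] (3,6) — stop
  → r_6 = 1.6357
beam 7: φ=135°, α=330°
  cosα=0.8660 sinα=-0.5000 | (2,8) | tMaxX 0.4734 tMaxY 1.1600 | tΔX 1.1547 tΔY 2.0000
    t=0.4734 [x] (3,8)
    t=1.1600 [y] (3,7)
    t=1.6281 [x] (4,7) — stop
  → r_7 = 1.6281

ranges = [0.4850, 0.4348, 0.8400, 1.6461, 1.8244, 1.6357, 1.6281]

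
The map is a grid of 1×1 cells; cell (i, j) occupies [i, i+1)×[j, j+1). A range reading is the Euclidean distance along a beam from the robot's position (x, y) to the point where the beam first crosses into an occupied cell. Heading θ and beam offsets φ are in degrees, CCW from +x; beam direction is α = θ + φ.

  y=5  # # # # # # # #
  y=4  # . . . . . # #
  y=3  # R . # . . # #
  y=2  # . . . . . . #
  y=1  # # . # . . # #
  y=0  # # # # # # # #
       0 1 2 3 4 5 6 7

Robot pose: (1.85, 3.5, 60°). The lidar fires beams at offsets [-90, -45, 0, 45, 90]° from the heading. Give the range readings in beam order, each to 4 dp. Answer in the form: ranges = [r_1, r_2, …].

beam 1: φ=-90°, α=330°
  dir = (cos 330°, sin 330°) = (0.8660, -0.5000); from cell (1,3)
  next x-line at t=0.1732, next y-line at t=1.0000; Δt_x=1.1547, Δt_y=2.0000
    x: enter (2,3) at t=0.1732
    y: enter (2,2) at t=1.0000
    x: enter (3,2) at t=1.3279
    x: enter (4,2) at t=2.4826
    y: enter (4,1) at t=3.0000
    x: enter (5,1) at t=3.6373
    x: enter (6,1) at t=4.7920 ← occupied
  → r_1 = 4.7920
beam 2: φ=-45°, α=15°
  dir = (cos 15°, sin 15°) = (0.9659, 0.2588); from cell (1,3)
  next x-line at t=0.1553, next y-line at t=1.9319; Δt_x=1.0353, Δt_y=3.8637
    x: enter (2,3) at t=0.1553
    x: enter (3,3) at t=1.1906 ← occupied
  → r_2 = 1.1906
beam 3: φ=0°, α=60°
  dir = (cos 60°, sin 60°) = (0.5000, 0.8660); from cell (1,3)
  next x-line at t=0.3000, next y-line at t=0.5774; Δt_x=2.0000, Δt_y=1.1547
    x: enter (2,3) at t=0.3000
    y: enter (2,4) at t=0.5774
    y: enter (2,5) at t=1.7321 ← occupied
  → r_3 = 1.7321
beam 4: φ=45°, α=105°
  dir = (cos 105°, sin 105°) = (-0.2588, 0.9659); from cell (1,3)
  next x-line at t=3.2841, next y-line at t=0.5176; Δt_x=3.8637, Δt_y=1.0353
    y: enter (1,4) at t=0.5176
    y: enter (1,5) at t=1.5529 ← occupied
  → r_4 = 1.5529
beam 5: φ=90°, α=150°
  dir = (cos 150°, sin 150°) = (-0.8660, 0.5000); from cell (1,3)
  next x-line at t=0.9815, next y-line at t=1.0000; Δt_x=1.1547, Δt_y=2.0000
    x: enter (0,3) at t=0.9815 ← occupied
  → r_5 = 0.9815

ranges = [4.7920, 1.1906, 1.7321, 1.5529, 0.9815]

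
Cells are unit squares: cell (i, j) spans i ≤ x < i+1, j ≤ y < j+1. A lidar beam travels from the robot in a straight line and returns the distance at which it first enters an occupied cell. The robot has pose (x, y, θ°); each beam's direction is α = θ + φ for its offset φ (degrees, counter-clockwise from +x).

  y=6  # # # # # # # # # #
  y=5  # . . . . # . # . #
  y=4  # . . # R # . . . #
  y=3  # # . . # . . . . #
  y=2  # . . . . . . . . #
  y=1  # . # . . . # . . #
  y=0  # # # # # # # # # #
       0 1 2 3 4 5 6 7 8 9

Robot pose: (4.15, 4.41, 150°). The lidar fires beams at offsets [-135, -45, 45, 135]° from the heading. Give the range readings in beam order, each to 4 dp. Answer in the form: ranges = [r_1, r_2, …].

ranges = [0.8800, 0.5796, 0.1553, 0.4245]

beam 1: φ=-135°, α=15°
  dir = (cos 15°, sin 15°) = (0.9659, 0.2588); from cell (4,4)
  next x-line at t=0.8800, next y-line at t=2.2796; Δt_x=1.0353, Δt_y=3.8637
    x: enter (5,4) at t=0.8800 ← occupied
  → r_1 = 0.8800
beam 2: φ=-45°, α=105°
  dir = (cos 105°, sin 105°) = (-0.2588, 0.9659); from cell (4,4)
  next x-line at t=0.5796, next y-line at t=0.6108; Δt_x=3.8637, Δt_y=1.0353
    x: enter (3,4) at t=0.5796 ← occupied
  → r_2 = 0.5796
beam 3: φ=45°, α=195°
  dir = (cos 195°, sin 195°) = (-0.9659, -0.2588); from cell (4,4)
  next x-line at t=0.1553, next y-line at t=1.5841; Δt_x=1.0353, Δt_y=3.8637
    x: enter (3,4) at t=0.1553 ← occupied
  → r_3 = 0.1553
beam 4: φ=135°, α=285°
  dir = (cos 285°, sin 285°) = (0.2588, -0.9659); from cell (4,4)
  next x-line at t=3.2841, next y-line at t=0.4245; Δt_x=3.8637, Δt_y=1.0353
    y: enter (4,3) at t=0.4245 ← occupied
  → r_4 = 0.4245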